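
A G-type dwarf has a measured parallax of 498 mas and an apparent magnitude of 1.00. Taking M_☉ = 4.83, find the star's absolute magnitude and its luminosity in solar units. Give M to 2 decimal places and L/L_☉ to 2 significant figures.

M ≈ 4.49; L/L_☉ ≈ 1.4

d = 1/p = 1000/498 mas = 2.008 pc
M = m − 5 log₁₀ d + 5 = 1.00 − 5·0.3028 + 5 = 4.486
M − M_☉ = 4.486 − 4.83 = -0.344
L/L_☉ = 10^(−0.4 × -0.344) = 1.373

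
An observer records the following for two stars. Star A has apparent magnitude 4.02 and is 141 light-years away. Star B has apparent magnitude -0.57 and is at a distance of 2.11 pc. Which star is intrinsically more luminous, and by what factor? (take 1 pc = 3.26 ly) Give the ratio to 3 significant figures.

Star A: d = 141 ly / 3.26 = 43.25 pc
Star A: M = m − 5 log₁₀ d + 5 = 4.02 − 5·1.6360 + 5 = 0.840
Star B: M = m − 5 log₁₀ d + 5 = -0.57 − 5·0.3243 + 5 = 2.809
ΔM = M_A − M_B = 0.840 − (2.809) = -1.969; smaller M is more luminous → Star A.
L ratio = 10^(0.4 |ΔM|) = 10^0.787 = 6.130

Star A is more luminous, by a factor of 6.13.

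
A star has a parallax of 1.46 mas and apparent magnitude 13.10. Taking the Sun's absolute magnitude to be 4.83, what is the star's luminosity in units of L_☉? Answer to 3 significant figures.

d = 1/p = 1000/1.46 mas = 684.9 pc
M = m − 5 log₁₀ d + 5 = 13.10 − 5·2.8356 + 5 = 3.922
M − M_☉ = 3.922 − 4.83 = -0.908
L/L_☉ = 10^(−0.4 × -0.908) = 2.308

L/L_☉ ≈ 2.31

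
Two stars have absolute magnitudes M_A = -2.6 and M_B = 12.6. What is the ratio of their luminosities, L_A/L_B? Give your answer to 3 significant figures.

L_A/L_B ≈ 1.20×10^6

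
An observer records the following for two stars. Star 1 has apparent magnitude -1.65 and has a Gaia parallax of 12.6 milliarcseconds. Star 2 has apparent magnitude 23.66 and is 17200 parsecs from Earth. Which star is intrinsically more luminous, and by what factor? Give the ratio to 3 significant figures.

Star 1: p = 12.6 mas = 0.0126″ → d = 1/p = 79.37 pc
Star 1: M = m − 5 log₁₀ d + 5 = -1.65 − 5·1.8996 + 5 = -6.148
Star 2: M = m − 5 log₁₀ d + 5 = 23.66 − 5·4.2355 + 5 = 7.482
ΔM = M_1 − M_2 = -6.148 − (7.482) = -13.631; smaller M is more luminous → Star 1.
L ratio = 10^(0.4 |ΔM|) = 10^5.452 = 283300

Star 1 is more luminous, by a factor of 283000.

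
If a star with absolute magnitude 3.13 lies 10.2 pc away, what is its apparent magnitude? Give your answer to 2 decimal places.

m ≈ 3.17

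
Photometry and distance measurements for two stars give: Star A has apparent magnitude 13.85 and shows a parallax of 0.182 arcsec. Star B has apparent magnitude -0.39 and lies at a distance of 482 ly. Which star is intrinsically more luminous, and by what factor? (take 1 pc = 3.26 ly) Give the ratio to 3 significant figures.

Star A: d = 1/p = 1/0.182″ = 5.495 pc
Star A: M = m − 5 log₁₀ d + 5 = 13.85 − 5·0.7399 + 5 = 15.150
Star B: d = 482 ly / 3.26 = 147.9 pc
Star B: M = m − 5 log₁₀ d + 5 = -0.39 − 5·2.1698 + 5 = -6.239
ΔM = M_A − M_B = 15.150 − (-6.239) = 21.390; smaller M is more luminous → Star B.
L ratio = 10^(0.4 |ΔM|) = 10^8.556 = 3.596×10^8

Star B is more luminous, by a factor of 3.60×10^8.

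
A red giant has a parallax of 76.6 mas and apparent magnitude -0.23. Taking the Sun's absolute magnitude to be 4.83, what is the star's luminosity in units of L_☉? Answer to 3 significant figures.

L/L_☉ ≈ 180

d = 1/p = 1000/76.6 mas = 13.05 pc
M = m − 5 log₁₀ d + 5 = -0.23 − 5·1.1158 + 5 = -0.809
M − M_☉ = -0.809 − 4.83 = -5.639
L/L_☉ = 10^(−0.4 × -5.639) = 180.1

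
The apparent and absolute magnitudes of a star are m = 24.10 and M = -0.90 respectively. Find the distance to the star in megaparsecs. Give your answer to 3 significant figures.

d ≈ 1.00 Mpc

μ = m − M = 25.000
m − M = 5 log₁₀ d − 5
log₁₀ d = (m − M)/5 + 1 = 6.0000
d = 10^6.0000 = 1.000×10^6 pc
= 1.000 Mpc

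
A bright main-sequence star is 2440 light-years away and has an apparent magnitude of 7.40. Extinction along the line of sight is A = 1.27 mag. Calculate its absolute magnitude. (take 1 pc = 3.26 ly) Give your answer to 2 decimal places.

d = 2440 ly / 3.26 = 748.5 pc
5 log₁₀(d/10 pc) = 5 log₁₀(748.5) − 5 = 9.371
M = m − 5 log₁₀(d/10) − A = 7.40 − 9.371 − 1.27 = -3.241

M ≈ -3.24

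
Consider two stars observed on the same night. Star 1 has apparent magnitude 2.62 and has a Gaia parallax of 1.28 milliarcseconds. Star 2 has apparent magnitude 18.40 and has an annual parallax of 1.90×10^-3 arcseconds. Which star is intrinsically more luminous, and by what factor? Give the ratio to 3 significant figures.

Star 1 is more luminous, by a factor of 4.52×10^6.

Star 1: p = 1.28 mas = 1.28×10^-3″ → d = 1/p = 781.2 pc
Star 1: M = m − 5 log₁₀ d + 5 = 2.62 − 5·2.8928 + 5 = -6.844
Star 2: d = 1/p = 1/1.90×10^-3″ = 526.3 pc
Star 2: M = m − 5 log₁₀ d + 5 = 18.40 − 5·2.7212 + 5 = 9.794
ΔM = M_1 − M_2 = -6.844 − (9.794) = -16.638; smaller M is more luminous → Star 1.
L ratio = 10^(0.4 |ΔM|) = 10^6.655 = 4.519×10^6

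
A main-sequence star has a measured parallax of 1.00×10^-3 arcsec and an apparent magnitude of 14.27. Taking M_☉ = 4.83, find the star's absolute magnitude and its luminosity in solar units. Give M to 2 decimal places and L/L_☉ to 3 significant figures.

d = 1/p = 1/1.00×10^-3″ = 1000 pc
M = m − 5 log₁₀ d + 5 = 14.27 − 5·3.0000 + 5 = 4.270
M − M_☉ = 4.270 − 4.83 = -0.560
L/L_☉ = 10^(−0.4 × -0.560) = 1.675

M ≈ 4.27; L/L_☉ ≈ 1.67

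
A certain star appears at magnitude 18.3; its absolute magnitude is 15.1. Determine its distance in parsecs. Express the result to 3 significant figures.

d ≈ 43.7 pc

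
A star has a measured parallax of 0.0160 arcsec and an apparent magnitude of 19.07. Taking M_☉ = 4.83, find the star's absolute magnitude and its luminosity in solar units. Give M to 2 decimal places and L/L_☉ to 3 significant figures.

d = 1/p = 1/0.0160″ = 62.50 pc
M = m − 5 log₁₀ d + 5 = 19.07 − 5·1.7959 + 5 = 15.091
M − M_☉ = 15.091 − 4.83 = 10.261
L/L_☉ = 10^(−0.4 × 10.261) = 7.866×10^-5

M ≈ 15.09; L/L_☉ ≈ 7.87×10^-5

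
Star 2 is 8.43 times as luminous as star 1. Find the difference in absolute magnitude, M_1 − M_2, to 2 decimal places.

M_1 − M_2 ≈ 2.31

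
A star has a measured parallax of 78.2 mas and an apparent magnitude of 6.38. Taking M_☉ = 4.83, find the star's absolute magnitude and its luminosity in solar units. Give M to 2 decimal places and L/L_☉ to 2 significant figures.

M ≈ 5.85; L/L_☉ ≈ 0.39

d = 1/p = 1000/78.2 mas = 12.79 pc
M = m − 5 log₁₀ d + 5 = 6.38 − 5·1.1068 + 5 = 5.846
M − M_☉ = 5.846 − 4.83 = 1.016
L/L_☉ = 10^(−0.4 × 1.016) = 0.3923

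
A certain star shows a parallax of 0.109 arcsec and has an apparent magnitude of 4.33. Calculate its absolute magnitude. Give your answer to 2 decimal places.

M ≈ 4.52

d = 1/p = 1/0.109″ = 9.174 pc
5 log₁₀(d/10 pc) = 5 log₁₀(9.174) − 5 = -0.187
M = m − 5 log₁₀(d/10) = 4.33 + 0.187 = 4.517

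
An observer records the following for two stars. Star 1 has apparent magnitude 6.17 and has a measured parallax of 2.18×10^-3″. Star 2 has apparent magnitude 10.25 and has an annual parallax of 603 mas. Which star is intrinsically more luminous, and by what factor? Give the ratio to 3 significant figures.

Star 1 is more luminous, by a factor of 3.28×10^6.

Star 1: d = 1/p = 1/2.18×10^-3″ = 458.7 pc
Star 1: M = m − 5 log₁₀ d + 5 = 6.17 − 5·2.6615 + 5 = -2.138
Star 2: p = 603 mas = 0.603″ → d = 1/p = 1.658 pc
Star 2: M = m − 5 log₁₀ d + 5 = 10.25 − 5·0.2197 + 5 = 14.152
ΔM = M_1 − M_2 = -2.138 − (14.152) = -16.289; smaller M is more luminous → Star 1.
L ratio = 10^(0.4 |ΔM|) = 10^6.516 = 3.279×10^6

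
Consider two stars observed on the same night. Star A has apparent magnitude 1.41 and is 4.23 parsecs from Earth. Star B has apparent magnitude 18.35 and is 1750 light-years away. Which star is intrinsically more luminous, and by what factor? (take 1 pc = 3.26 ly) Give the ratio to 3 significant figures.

Star A is more luminous, by a factor of 371.

Star A: M = m − 5 log₁₀ d + 5 = 1.41 − 5·0.6263 + 5 = 3.278
Star B: d = 1750 ly / 3.26 = 536.8 pc
Star B: M = m − 5 log₁₀ d + 5 = 18.35 − 5·2.7298 + 5 = 9.701
ΔM = M_A − M_B = 3.278 − (9.701) = -6.423; smaller M is more luminous → Star A.
L ratio = 10^(0.4 |ΔM|) = 10^2.569 = 370.7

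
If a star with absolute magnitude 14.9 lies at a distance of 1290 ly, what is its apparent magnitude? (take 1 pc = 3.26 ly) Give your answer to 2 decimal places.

m ≈ 22.89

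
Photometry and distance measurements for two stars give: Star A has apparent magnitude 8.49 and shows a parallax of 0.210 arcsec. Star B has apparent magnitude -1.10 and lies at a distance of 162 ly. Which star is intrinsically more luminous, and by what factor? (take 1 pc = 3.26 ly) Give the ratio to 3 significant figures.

Star B is more luminous, by a factor of 747000.

Star A: d = 1/p = 1/0.210″ = 4.762 pc
Star A: M = m − 5 log₁₀ d + 5 = 8.49 − 5·0.6778 + 5 = 10.101
Star B: d = 162 ly / 3.26 = 49.69 pc
Star B: M = m − 5 log₁₀ d + 5 = -1.10 − 5·1.6963 + 5 = -4.581
ΔM = M_A − M_B = 10.101 − (-4.581) = 14.683; smaller M is more luminous → Star B.
L ratio = 10^(0.4 |ΔM|) = 10^5.873 = 746500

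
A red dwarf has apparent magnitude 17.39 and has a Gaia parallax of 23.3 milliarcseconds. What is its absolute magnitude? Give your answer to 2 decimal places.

M ≈ 14.23

p = 23.3 mas = 0.0233″ → d = 1/p = 42.92 pc
5 log₁₀(d/10 pc) = 5 log₁₀(42.92) − 5 = 3.163
M = m − 5 log₁₀(d/10) = 17.39 − 3.163 = 14.227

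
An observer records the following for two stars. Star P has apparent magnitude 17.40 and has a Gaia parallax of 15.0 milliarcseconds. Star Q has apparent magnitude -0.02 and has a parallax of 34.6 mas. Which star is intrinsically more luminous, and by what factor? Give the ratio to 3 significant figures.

Star Q is more luminous, by a factor of 1.75×10^6.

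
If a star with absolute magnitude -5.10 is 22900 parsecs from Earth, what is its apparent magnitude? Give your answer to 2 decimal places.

m ≈ 11.70

m = M + 5 log₁₀ d − 5 = -5.10 + 5·4.3598 − 5 = 11.699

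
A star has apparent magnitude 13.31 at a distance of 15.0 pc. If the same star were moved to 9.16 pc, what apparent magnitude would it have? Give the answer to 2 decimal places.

Flux ∝ 1/d², so Δm = 5 log₁₀(d₂/d₁) = 5 log₁₀(9.16/15.0) = -1.071
m₂ = m₁ + Δm = 13.31 + (-1.071) = 12.239

m ≈ 12.24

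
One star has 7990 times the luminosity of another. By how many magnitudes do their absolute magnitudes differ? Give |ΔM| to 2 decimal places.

|ΔM| ≈ 9.76

Pogson: ΔM = −2.5 log₁₀(ratio) = −2.5 log₁₀(7990) = −2.5 × 3.9025 = -9.756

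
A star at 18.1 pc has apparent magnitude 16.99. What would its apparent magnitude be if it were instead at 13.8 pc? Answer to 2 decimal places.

Flux ∝ 1/d², so Δm = 5 log₁₀(d₂/d₁) = 5 log₁₀(13.8/18.1) = -0.589
m₂ = m₁ + Δm = 16.99 + (-0.589) = 16.401

m ≈ 16.40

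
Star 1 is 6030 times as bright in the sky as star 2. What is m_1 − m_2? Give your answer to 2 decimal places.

m_1 − m_2 ≈ -9.45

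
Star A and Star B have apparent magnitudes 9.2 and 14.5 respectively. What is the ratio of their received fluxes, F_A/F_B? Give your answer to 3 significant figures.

Δm = 9.2 − (14.5) = -5.3
Flux ratio = 10^(−0.4 Δm) = 10^(−0.4 × -5.3) = 10^2.120 = 131.8

F_A/F_B ≈ 132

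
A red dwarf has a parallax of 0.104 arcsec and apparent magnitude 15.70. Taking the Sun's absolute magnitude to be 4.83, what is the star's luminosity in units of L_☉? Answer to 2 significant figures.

L/L_☉ ≈ 4.1×10^-5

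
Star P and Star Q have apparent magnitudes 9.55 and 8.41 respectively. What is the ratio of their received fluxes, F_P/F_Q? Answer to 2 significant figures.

F_P/F_Q ≈ 0.35

Δm = 9.55 − (8.41) = 1.14
Flux ratio = 10^(−0.4 Δm) = 10^(−0.4 × 1.14) = 10^-0.456 = 0.3499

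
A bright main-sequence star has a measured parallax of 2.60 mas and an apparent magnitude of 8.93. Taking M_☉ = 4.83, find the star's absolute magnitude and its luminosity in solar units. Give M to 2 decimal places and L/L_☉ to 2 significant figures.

M ≈ 1.00; L/L_☉ ≈ 34

d = 1/p = 1000/2.60 mas = 384.6 pc
M = m − 5 log₁₀ d + 5 = 8.93 − 5·2.5850 + 5 = 1.005
M − M_☉ = 1.005 − 4.83 = -3.825
L/L_☉ = 10^(−0.4 × -3.825) = 33.89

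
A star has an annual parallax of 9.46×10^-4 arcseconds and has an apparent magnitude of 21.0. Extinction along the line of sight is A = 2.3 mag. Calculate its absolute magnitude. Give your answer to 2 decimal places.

M ≈ 8.58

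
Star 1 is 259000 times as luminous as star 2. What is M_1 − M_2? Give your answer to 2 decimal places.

Pogson: ΔM = −2.5 log₁₀(ratio) = −2.5 log₁₀(259000) = −2.5 × 5.4133 = -13.533
Star 1 is brighter, so it has the smaller magnitude: the difference is negative.

M_1 − M_2 ≈ -13.53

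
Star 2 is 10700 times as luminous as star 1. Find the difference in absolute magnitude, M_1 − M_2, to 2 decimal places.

Pogson: ΔM = −2.5 log₁₀(ratio) = −2.5 log₁₀(10700) = −2.5 × 4.0294 = -10.073
Star 2 is brighter so has the smaller magnitude: M_1 − M_2 is positive.

M_1 − M_2 ≈ 10.07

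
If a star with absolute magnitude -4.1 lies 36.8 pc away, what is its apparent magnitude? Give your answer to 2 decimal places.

m = M + 5 log₁₀ d − 5 = -4.1 + 5·1.5658 − 5 = -1.271

m ≈ -1.27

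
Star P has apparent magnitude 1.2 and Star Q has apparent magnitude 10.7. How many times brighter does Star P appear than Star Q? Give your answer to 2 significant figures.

6300

Magnitude difference = -9.5
Flux ratio = 10^(−0.4 Δm) = 10^(−0.4 × -9.5) = 10^3.800 = 6310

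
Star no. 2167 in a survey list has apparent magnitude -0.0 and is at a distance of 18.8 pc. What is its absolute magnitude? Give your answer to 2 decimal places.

M ≈ -1.37

5 log₁₀(d/10 pc) = 5 log₁₀(18.80) − 5 = 1.371
M = m − 5 log₁₀(d/10) = -0.0 − 1.371 = -1.371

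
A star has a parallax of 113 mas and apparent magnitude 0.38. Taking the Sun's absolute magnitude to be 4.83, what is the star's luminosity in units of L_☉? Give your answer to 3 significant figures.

L/L_☉ ≈ 47.2

d = 1/p = 1000/113 mas = 8.850 pc
M = m − 5 log₁₀ d + 5 = 0.38 − 5·0.9469 + 5 = 0.645
M − M_☉ = 0.645 − 4.83 = -4.185
L/L_☉ = 10^(−0.4 × -4.185) = 47.19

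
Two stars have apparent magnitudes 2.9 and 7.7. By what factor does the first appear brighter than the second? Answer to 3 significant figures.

Δm = 2.9 − (7.7) = -4.8
Flux ratio = 10^(−0.4 Δm) = 10^(−0.4 × -4.8) = 10^1.920 = 83.18

83.2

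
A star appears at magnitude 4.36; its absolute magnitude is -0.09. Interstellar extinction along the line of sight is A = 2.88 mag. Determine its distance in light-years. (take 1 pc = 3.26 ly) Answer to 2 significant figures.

m − M = 5 log₁₀(d/10 pc) + A  ⇒  4.36 − (-0.09) − 2.88 = 5 log₁₀(d/10)
1.570 = 5 log₁₀(d/10)
log₁₀ d = (m − M − A)/5 + 1 = 1.3140
d = 10^1.3140 = 20.61 pc
= 67.18 ly

d ≈ 67 ly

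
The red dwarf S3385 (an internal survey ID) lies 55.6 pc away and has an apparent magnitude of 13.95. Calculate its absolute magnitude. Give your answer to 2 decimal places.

M ≈ 10.22

5 log₁₀(d/10 pc) = 5 log₁₀(55.60) − 5 = 3.725
M = m − 5 log₁₀(d/10) = 13.95 − 3.725 = 10.225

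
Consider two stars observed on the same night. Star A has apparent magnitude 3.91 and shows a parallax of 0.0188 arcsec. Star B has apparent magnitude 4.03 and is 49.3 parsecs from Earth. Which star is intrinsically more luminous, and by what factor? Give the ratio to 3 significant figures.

Star A: d = 1/p = 1/0.0188″ = 53.19 pc
Star A: M = m − 5 log₁₀ d + 5 = 3.91 − 5·1.7258 + 5 = 0.281
Star B: M = m − 5 log₁₀ d + 5 = 4.03 − 5·1.6928 + 5 = 0.566
ΔM = M_A − M_B = 0.281 − (0.566) = -0.285; smaller M is more luminous → Star A.
L ratio = 10^(0.4 |ΔM|) = 10^0.114 = 1.300

Star A is more luminous, by a factor of 1.30.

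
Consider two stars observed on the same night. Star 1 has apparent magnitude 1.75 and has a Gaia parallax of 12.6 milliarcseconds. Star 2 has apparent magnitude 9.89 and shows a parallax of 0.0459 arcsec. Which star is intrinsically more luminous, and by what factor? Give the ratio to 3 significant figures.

Star 1 is more luminous, by a factor of 23900.

Star 1: p = 12.6 mas = 0.0126″ → d = 1/p = 79.37 pc
Star 1: M = m − 5 log₁₀ d + 5 = 1.75 − 5·1.8996 + 5 = -2.748
Star 2: d = 1/p = 1/0.0459″ = 21.79 pc
Star 2: M = m − 5 log₁₀ d + 5 = 9.89 − 5·1.3382 + 5 = 8.199
ΔM = M_1 − M_2 = -2.748 − (8.199) = -10.947; smaller M is more luminous → Star 1.
L ratio = 10^(0.4 |ΔM|) = 10^4.379 = 23930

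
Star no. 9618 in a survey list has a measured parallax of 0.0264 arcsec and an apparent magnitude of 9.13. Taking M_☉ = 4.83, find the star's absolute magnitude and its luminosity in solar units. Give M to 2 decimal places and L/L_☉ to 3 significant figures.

M ≈ 6.24; L/L_☉ ≈ 0.273

d = 1/p = 1/0.0264″ = 37.88 pc
M = m − 5 log₁₀ d + 5 = 9.13 − 5·1.5784 + 5 = 6.238
M − M_☉ = 6.238 − 4.83 = 1.408
L/L_☉ = 10^(−0.4 × 1.408) = 0.2734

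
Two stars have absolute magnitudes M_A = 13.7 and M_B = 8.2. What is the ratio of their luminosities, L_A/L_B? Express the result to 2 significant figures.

ΔM = M_A − M_B = 5.5
L_A/L_B = 10^(−0.4 ΔM) = 10^-2.200 = 6.310×10^-3

L_A/L_B ≈ 6.3×10^-3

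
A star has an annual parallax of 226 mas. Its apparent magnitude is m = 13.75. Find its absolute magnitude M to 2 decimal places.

p = 226 mas = 0.226″ → d = 1/p = 4.425 pc
5 log₁₀(d/10 pc) = 5 log₁₀(4.425) − 5 = -1.771
M = m − 5 log₁₀(d/10) = 13.75 + 1.771 = 15.521

M ≈ 15.52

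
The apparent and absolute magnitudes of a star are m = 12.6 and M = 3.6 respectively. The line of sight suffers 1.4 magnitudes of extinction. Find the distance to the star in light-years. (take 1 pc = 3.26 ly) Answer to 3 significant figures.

d ≈ 1080 ly

m − M = 5 log₁₀(d/10 pc) + A  ⇒  12.6 − (3.6) − 1.4 = 5 log₁₀(d/10)
7.600 = 5 log₁₀(d/10)
log₁₀ d = (m − M − A)/5 + 1 = 2.5200
d = 10^2.5200 = 331.1 pc
= 1079 ly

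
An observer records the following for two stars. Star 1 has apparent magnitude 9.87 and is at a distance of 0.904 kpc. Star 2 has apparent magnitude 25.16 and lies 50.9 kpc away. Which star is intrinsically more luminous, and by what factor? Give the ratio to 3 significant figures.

Star 1: d = 0.904 kpc = 904.0 pc
Star 1: M = m − 5 log₁₀ d + 5 = 9.87 − 5·2.9562 + 5 = 0.089
Star 2: d = 50.9 kpc = 50900 pc
Star 2: M = m − 5 log₁₀ d + 5 = 25.16 − 5·4.7067 + 5 = 6.626
ΔM = M_1 − M_2 = 0.089 − (6.626) = -6.537; smaller M is more luminous → Star 1.
L ratio = 10^(0.4 |ΔM|) = 10^2.615 = 412.0

Star 1 is more luminous, by a factor of 412.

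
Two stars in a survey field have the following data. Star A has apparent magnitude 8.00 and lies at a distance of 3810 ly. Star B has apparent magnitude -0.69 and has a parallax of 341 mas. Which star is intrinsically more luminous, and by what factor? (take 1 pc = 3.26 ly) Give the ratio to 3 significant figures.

Star A: d = 3810 ly / 3.26 = 1169 pc
Star A: M = m − 5 log₁₀ d + 5 = 8.00 − 5·3.0677 + 5 = -2.339
Star B: p = 341 mas = 0.341″ → d = 1/p = 2.933 pc
Star B: M = m − 5 log₁₀ d + 5 = -0.69 − 5·0.4672 + 5 = 1.974
ΔM = M_A − M_B = -2.339 − (1.974) = -4.312; smaller M is more luminous → Star A.
L ratio = 10^(0.4 |ΔM|) = 10^1.725 = 53.08

Star A is more luminous, by a factor of 53.1.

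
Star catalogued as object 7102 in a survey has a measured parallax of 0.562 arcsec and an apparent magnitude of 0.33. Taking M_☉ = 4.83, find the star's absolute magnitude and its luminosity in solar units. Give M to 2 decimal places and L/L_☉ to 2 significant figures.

M ≈ 4.08; L/L_☉ ≈ 2.0

d = 1/p = 1/0.562″ = 1.779 pc
M = m − 5 log₁₀ d + 5 = 0.33 − 5·0.2503 + 5 = 4.079
M − M_☉ = 4.079 − 4.83 = -0.751
L/L_☉ = 10^(−0.4 × -0.751) = 1.998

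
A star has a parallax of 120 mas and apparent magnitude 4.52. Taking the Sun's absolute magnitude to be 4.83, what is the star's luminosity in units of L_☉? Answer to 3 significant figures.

L/L_☉ ≈ 0.924

d = 1/p = 1000/120 mas = 8.333 pc
M = m − 5 log₁₀ d + 5 = 4.52 − 5·0.9208 + 5 = 4.916
M − M_☉ = 4.916 − 4.83 = 0.086
L/L_☉ = 10^(−0.4 × 0.086) = 0.9239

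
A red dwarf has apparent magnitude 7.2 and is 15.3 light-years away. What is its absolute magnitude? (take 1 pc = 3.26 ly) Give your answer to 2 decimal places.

M ≈ 8.84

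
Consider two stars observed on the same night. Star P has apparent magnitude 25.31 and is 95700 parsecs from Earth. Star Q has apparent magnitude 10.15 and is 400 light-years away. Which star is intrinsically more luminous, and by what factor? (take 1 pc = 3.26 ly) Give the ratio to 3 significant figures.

Star Q is more luminous, by a factor of 1.90.

Star P: M = m − 5 log₁₀ d + 5 = 25.31 − 5·4.9809 + 5 = 5.405
Star Q: d = 400 ly / 3.26 = 122.7 pc
Star Q: M = m − 5 log₁₀ d + 5 = 10.15 − 5·2.0888 + 5 = 4.706
ΔM = M_P − M_Q = 5.405 − (4.706) = 0.700; smaller M is more luminous → Star Q.
L ratio = 10^(0.4 |ΔM|) = 10^0.280 = 1.905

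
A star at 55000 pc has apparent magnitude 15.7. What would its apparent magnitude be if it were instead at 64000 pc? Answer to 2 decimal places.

m ≈ 16.03

Flux ∝ 1/d², so Δm = 5 log₁₀(d₂/d₁) = 5 log₁₀(64000/55000) = 0.329
m₂ = m₁ + Δm = 15.7 + (0.329) = 16.029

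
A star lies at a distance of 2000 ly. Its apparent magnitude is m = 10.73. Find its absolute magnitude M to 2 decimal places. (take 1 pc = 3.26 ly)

d = 2000 ly / 3.26 = 613.5 pc
5 log₁₀(d/10 pc) = 5 log₁₀(613.5) − 5 = 8.939
M = m − 5 log₁₀(d/10) = 10.73 − 8.939 = 1.791

M ≈ 1.79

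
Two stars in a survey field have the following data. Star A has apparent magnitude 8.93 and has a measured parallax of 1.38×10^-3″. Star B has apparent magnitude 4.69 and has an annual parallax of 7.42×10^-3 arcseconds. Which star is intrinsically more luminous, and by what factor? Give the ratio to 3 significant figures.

Star B is more luminous, by a factor of 1.72.

Star A: d = 1/p = 1/1.38×10^-3″ = 724.6 pc
Star A: M = m − 5 log₁₀ d + 5 = 8.93 − 5·2.8601 + 5 = -0.371
Star B: d = 1/p = 1/7.42×10^-3″ = 134.8 pc
Star B: M = m − 5 log₁₀ d + 5 = 4.69 − 5·2.1296 + 5 = -0.958
ΔM = M_A − M_B = -0.371 − (-0.958) = 0.587; smaller M is more luminous → Star B.
L ratio = 10^(0.4 |ΔM|) = 10^0.235 = 1.718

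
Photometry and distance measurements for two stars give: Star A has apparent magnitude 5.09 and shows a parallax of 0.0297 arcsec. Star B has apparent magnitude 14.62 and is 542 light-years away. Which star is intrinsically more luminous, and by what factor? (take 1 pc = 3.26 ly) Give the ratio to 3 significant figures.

Star A is more luminous, by a factor of 266.

Star A: d = 1/p = 1/0.0297″ = 33.67 pc
Star A: M = m − 5 log₁₀ d + 5 = 5.09 − 5·1.5272 + 5 = 2.454
Star B: d = 542 ly / 3.26 = 166.3 pc
Star B: M = m − 5 log₁₀ d + 5 = 14.62 − 5·2.2208 + 5 = 8.516
ΔM = M_A − M_B = 2.454 − (8.516) = -6.062; smaller M is more luminous → Star A.
L ratio = 10^(0.4 |ΔM|) = 10^2.425 = 266.0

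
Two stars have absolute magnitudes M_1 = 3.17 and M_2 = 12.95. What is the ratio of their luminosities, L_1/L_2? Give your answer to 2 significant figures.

L_1/L_2 ≈ 8200

ΔM = M_1 − M_2 = -9.78
L_1/L_2 = 10^(−0.4 ΔM) = 10^3.912 = 8166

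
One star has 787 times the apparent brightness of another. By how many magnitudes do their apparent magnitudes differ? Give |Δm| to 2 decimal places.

Pogson: Δm = −2.5 log₁₀(ratio) = −2.5 log₁₀(787) = −2.5 × 2.8960 = -7.240

|Δm| ≈ 7.24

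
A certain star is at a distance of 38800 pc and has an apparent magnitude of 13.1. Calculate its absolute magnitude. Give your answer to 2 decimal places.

5 log₁₀(d/10 pc) = 5 log₁₀(38800) − 5 = 17.944
M = m − 5 log₁₀(d/10) = 13.1 − 17.944 = -4.844

M ≈ -4.84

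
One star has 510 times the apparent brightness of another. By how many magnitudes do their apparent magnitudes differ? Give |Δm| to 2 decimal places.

|Δm| ≈ 6.77

Pogson: Δm = −2.5 log₁₀(ratio) = −2.5 log₁₀(510) = −2.5 × 2.7076 = -6.769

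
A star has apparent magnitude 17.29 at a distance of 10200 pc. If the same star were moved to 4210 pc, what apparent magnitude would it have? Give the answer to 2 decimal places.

Flux ∝ 1/d², so Δm = 5 log₁₀(d₂/d₁) = 5 log₁₀(4210/10200) = -1.922
m₂ = m₁ + Δm = 17.29 + (-1.922) = 15.368

m ≈ 15.37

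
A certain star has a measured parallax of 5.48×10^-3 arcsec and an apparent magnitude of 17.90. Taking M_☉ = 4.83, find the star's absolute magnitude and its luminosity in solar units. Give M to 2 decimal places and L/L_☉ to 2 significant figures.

d = 1/p = 1/5.48×10^-3″ = 182.5 pc
M = m − 5 log₁₀ d + 5 = 17.90 − 5·2.2612 + 5 = 11.594
M − M_☉ = 11.594 − 4.83 = 6.764
L/L_☉ = 10^(−0.4 × 6.764) = 1.970×10^-3

M ≈ 11.59; L/L_☉ ≈ 2.0×10^-3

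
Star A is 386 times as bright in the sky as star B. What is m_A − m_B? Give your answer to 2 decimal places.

Pogson: Δm = −2.5 log₁₀(ratio) = −2.5 log₁₀(386) = −2.5 × 2.5866 = -6.466
Star A is brighter, so it has the smaller magnitude: the difference is negative.

m_A − m_B ≈ -6.47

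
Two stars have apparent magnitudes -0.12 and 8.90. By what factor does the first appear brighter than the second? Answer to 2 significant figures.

4100

Magnitude difference = -9.02
Flux ratio = 10^(−0.4 Δm) = 10^(−0.4 × -9.02) = 10^3.608 = 4055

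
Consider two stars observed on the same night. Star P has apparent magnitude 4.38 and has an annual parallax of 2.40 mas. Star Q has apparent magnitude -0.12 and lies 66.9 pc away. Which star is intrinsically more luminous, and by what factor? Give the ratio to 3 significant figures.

Star P: p = 2.40 mas = 2.40×10^-3″ → d = 1/p = 416.7 pc
Star P: M = m − 5 log₁₀ d + 5 = 4.38 − 5·2.6198 + 5 = -3.719
Star Q: M = m − 5 log₁₀ d + 5 = -0.12 − 5·1.8254 + 5 = -4.247
ΔM = M_P − M_Q = -3.719 − (-4.247) = 0.528; smaller M is more luminous → Star Q.
L ratio = 10^(0.4 |ΔM|) = 10^0.211 = 1.627

Star Q is more luminous, by a factor of 1.63.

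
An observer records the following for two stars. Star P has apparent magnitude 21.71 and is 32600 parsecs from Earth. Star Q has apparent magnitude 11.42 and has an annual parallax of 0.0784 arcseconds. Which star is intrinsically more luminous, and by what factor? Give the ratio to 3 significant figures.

Star P is more luminous, by a factor of 500.

Star P: M = m − 5 log₁₀ d + 5 = 21.71 − 5·4.5132 + 5 = 4.144
Star Q: d = 1/p = 1/0.0784″ = 12.76 pc
Star Q: M = m − 5 log₁₀ d + 5 = 11.42 − 5·1.1057 + 5 = 10.892
ΔM = M_P − M_Q = 4.144 − (10.892) = -6.748; smaller M is more luminous → Star P.
L ratio = 10^(0.4 |ΔM|) = 10^2.699 = 500.1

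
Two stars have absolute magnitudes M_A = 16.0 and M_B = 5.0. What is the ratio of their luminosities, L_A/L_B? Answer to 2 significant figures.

L_A/L_B ≈ 4.0×10^-5

ΔM = M_A − M_B = 11.0
L_A/L_B = 10^(−0.4 ΔM) = 10^-4.400 = 3.981×10^-5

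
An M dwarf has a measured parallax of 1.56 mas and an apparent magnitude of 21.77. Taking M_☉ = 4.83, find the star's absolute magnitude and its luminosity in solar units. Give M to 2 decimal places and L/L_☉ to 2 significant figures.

d = 1/p = 1000/1.56 mas = 641.0 pc
M = m − 5 log₁₀ d + 5 = 21.77 − 5·2.8069 + 5 = 12.736
M − M_☉ = 12.736 − 4.83 = 7.906
L/L_☉ = 10^(−0.4 × 7.906) = 6.883×10^-4

M ≈ 12.74; L/L_☉ ≈ 6.9×10^-4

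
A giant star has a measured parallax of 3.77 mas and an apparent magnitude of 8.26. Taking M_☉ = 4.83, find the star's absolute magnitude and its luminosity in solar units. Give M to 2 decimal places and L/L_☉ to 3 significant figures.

d = 1/p = 1000/3.77 mas = 265.3 pc
M = m − 5 log₁₀ d + 5 = 8.26 − 5·2.4237 + 5 = 1.142
M − M_☉ = 1.142 − 4.83 = -3.688
L/L_☉ = 10^(−0.4 × -3.688) = 29.88

M ≈ 1.14; L/L_☉ ≈ 29.9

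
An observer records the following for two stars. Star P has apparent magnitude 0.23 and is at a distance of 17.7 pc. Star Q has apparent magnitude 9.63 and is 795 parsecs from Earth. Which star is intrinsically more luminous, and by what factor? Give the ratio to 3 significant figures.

Star P is more luminous, by a factor of 2.85.

Star P: M = m − 5 log₁₀ d + 5 = 0.23 − 5·1.2480 + 5 = -1.010
Star Q: M = m − 5 log₁₀ d + 5 = 9.63 − 5·2.9004 + 5 = 0.128
ΔM = M_P − M_Q = -1.010 − (0.128) = -1.138; smaller M is more luminous → Star P.
L ratio = 10^(0.4 |ΔM|) = 10^0.455 = 2.852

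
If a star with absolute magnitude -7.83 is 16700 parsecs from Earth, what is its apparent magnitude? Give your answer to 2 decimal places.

m ≈ 8.28

m = M + 5 log₁₀ d − 5 = -7.83 + 5·4.2227 − 5 = 8.284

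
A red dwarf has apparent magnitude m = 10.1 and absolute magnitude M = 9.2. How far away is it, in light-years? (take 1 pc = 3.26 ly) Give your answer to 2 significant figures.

Distance modulus: m − M = 10.1 − (9.2) = 0.900
m − M = 5 log₁₀ d − 5
log₁₀ d = (m − M)/5 + 1 = 1.1800
d = 10^1.1800 = 15.14 pc
= 49.34 ly

d ≈ 49 ly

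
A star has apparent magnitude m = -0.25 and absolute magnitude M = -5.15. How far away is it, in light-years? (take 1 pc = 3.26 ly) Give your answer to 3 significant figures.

μ = m − M = 4.900
m − M = 5 log₁₀ d − 5
log₁₀ d = (m − M)/5 + 1 = 1.9800
d = 10^1.9800 = 95.50 pc
= 311.3 ly

d ≈ 311 ly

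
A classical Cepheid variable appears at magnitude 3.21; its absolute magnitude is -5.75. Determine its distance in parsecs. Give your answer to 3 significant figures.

d ≈ 619 pc

Distance modulus: m − M = 3.21 − (-5.75) = 8.960
m − M = 5 log₁₀ d − 5
log₁₀ d = (m − M)/5 + 1 = 2.7920
d = 10^2.7920 = 619.4 pc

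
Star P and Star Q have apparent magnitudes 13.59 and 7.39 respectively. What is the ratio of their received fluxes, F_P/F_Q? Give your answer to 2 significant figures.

Magnitude difference = 6.20
Flux ratio = 10^(−0.4 Δm) = 10^(−0.4 × 6.20) = 10^-2.480 = 3.311×10^-3

F_P/F_Q ≈ 3.3×10^-3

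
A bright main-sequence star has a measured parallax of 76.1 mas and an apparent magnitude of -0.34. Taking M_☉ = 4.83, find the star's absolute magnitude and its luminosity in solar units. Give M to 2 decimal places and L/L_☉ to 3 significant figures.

M ≈ -0.93; L/L_☉ ≈ 202

d = 1/p = 1000/76.1 mas = 13.14 pc
M = m − 5 log₁₀ d + 5 = -0.34 − 5·1.1186 + 5 = -0.933
M − M_☉ = -0.933 − 4.83 = -5.763
L/L_☉ = 10^(−0.4 × -5.763) = 201.9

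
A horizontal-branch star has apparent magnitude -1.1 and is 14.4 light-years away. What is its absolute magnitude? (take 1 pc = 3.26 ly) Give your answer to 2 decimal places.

M ≈ 0.67

d = 14.4 ly / 3.26 = 4.417 pc
5 log₁₀(d/10 pc) = 5 log₁₀(4.417) − 5 = -1.774
M = m − 5 log₁₀(d/10) = -1.1 + 1.774 = 0.674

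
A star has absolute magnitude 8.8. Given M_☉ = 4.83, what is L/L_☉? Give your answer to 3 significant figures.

L/L_☉ ≈ 0.0258

M − M_☉ = 8.8 − 4.83 = 3.970
L/L_☉ = 10^(−0.4 (M − M_☉)) = 10^-1.588 = 0.02582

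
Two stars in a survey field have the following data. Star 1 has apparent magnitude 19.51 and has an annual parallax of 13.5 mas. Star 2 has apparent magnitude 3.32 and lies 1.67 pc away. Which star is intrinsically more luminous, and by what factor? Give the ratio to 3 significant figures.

Star 1: p = 13.5 mas = 0.0135″ → d = 1/p = 74.07 pc
Star 1: M = m − 5 log₁₀ d + 5 = 19.51 − 5·1.8697 + 5 = 15.162
Star 2: M = m − 5 log₁₀ d + 5 = 3.32 − 5·0.2227 + 5 = 7.206
ΔM = M_1 − M_2 = 15.162 − (7.206) = 7.955; smaller M is more luminous → Star 2.
L ratio = 10^(0.4 |ΔM|) = 10^3.182 = 1521

Star 2 is more luminous, by a factor of 1520.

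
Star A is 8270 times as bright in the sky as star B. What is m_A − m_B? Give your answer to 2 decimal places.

m_A − m_B ≈ -9.79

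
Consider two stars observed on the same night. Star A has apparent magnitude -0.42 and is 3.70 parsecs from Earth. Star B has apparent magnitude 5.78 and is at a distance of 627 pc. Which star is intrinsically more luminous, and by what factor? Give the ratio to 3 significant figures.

Star A: M = m − 5 log₁₀ d + 5 = -0.42 − 5·0.5682 + 5 = 1.739
Star B: M = m − 5 log₁₀ d + 5 = 5.78 − 5·2.7973 + 5 = -3.206
ΔM = M_A − M_B = 1.739 − (-3.206) = 4.945; smaller M is more luminous → Star B.
L ratio = 10^(0.4 |ΔM|) = 10^1.978 = 95.09

Star B is more luminous, by a factor of 95.1.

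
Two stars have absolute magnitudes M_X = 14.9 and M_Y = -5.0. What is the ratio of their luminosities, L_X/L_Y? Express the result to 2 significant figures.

L_X/L_Y ≈ 1.1×10^-8

ΔM = M_X − M_Y = 19.9
L_X/L_Y = 10^(−0.4 ΔM) = 10^-7.960 = 1.096×10^-8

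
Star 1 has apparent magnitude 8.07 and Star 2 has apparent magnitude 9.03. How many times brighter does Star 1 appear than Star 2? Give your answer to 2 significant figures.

Magnitude difference = -0.96
Flux ratio = 10^(−0.4 Δm) = 10^(−0.4 × -0.96) = 10^0.384 = 2.421

2.4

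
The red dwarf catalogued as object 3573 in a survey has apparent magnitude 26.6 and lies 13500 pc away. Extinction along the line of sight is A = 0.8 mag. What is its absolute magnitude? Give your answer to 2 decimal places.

5 log₁₀(d/10 pc) = 5 log₁₀(13500) − 5 = 15.652
M = m − 5 log₁₀(d/10) − A = 26.6 − 15.652 − 0.8 = 10.148

M ≈ 10.15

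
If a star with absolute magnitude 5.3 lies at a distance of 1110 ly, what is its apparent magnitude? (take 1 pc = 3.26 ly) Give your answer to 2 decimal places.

d = 1110 ly / 3.26 = 340.5 pc
m = M + 5 log₁₀ d − 5 = 5.3 + 5·2.5321 − 5 = 12.961

m ≈ 12.96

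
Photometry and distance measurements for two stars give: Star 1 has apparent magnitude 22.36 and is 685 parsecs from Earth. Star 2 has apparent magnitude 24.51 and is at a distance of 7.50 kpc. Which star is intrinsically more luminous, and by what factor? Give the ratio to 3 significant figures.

Star 1: M = m − 5 log₁₀ d + 5 = 22.36 − 5·2.8357 + 5 = 13.182
Star 2: d = 7.50 kpc = 7500 pc
Star 2: M = m − 5 log₁₀ d + 5 = 24.51 − 5·3.8751 + 5 = 10.135
ΔM = M_1 − M_2 = 13.182 − (10.135) = 3.047; smaller M is more luminous → Star 2.
L ratio = 10^(0.4 |ΔM|) = 10^1.219 = 16.55

Star 2 is more luminous, by a factor of 16.5.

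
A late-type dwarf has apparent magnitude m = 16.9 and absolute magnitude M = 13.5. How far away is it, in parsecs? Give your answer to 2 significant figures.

d ≈ 48 pc

Distance modulus: m − M = 16.9 − (13.5) = 3.400
m − M = 5 log₁₀ d − 5
log₁₀ d = (m − M)/5 + 1 = 1.6800
d = 10^1.6800 = 47.86 pc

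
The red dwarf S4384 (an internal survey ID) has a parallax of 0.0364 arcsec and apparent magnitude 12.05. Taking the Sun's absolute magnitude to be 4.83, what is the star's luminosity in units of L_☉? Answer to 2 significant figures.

L/L_☉ ≈ 9.8×10^-3

d = 1/p = 1/0.0364″ = 27.47 pc
M = m − 5 log₁₀ d + 5 = 12.05 − 5·1.4389 + 5 = 9.856
M − M_☉ = 9.856 − 4.83 = 5.026
L/L_☉ = 10^(−0.4 × 5.026) = 9.768×10^-3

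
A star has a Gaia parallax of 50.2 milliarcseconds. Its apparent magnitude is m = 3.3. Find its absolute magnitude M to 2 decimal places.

p = 50.2 mas = 0.0502″ → d = 1/p = 19.92 pc
5 log₁₀(d/10 pc) = 5 log₁₀(19.92) − 5 = 1.496
M = m − 5 log₁₀(d/10) = 3.3 − 1.496 = 1.804

M ≈ 1.80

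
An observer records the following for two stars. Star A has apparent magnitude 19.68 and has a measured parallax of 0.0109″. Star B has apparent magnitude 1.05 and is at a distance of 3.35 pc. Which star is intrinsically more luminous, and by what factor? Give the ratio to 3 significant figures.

Star B is more luminous, by a factor of 37800.

Star A: d = 1/p = 1/0.0109″ = 91.74 pc
Star A: M = m − 5 log₁₀ d + 5 = 19.68 − 5·1.9626 + 5 = 14.867
Star B: M = m − 5 log₁₀ d + 5 = 1.05 − 5·0.5250 + 5 = 3.425
ΔM = M_A − M_B = 14.867 − (3.425) = 11.442; smaller M is more luminous → Star B.
L ratio = 10^(0.4 |ΔM|) = 10^4.577 = 37750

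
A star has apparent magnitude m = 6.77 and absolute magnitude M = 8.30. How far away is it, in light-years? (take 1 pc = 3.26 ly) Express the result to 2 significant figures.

d ≈ 16 ly

Distance modulus: m − M = 6.77 − (8.30) = -1.530
m − M = 5 log₁₀ d − 5
log₁₀ d = (m − M)/5 + 1 = 0.6940
d = 10^0.6940 = 4.943 pc
= 16.11 ly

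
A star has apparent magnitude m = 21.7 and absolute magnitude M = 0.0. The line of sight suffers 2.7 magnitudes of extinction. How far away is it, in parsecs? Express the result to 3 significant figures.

d ≈ 63100 pc

m − M = 5 log₁₀(d/10 pc) + A  ⇒  21.7 − (0.0) − 2.7 = 5 log₁₀(d/10)
19.000 = 5 log₁₀(d/10)
log₁₀ d = (m − M − A)/5 + 1 = 4.8000
d = 10^4.8000 = 63100 pc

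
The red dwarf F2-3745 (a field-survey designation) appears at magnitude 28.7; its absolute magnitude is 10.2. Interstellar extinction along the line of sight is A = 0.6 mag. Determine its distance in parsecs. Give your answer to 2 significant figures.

m − M = 5 log₁₀(d/10 pc) + A  ⇒  28.7 − (10.2) − 0.6 = 5 log₁₀(d/10)
17.900 = 5 log₁₀(d/10)
log₁₀ d = (m − M − A)/5 + 1 = 4.5800
d = 10^4.5800 = 38020 pc

d ≈ 38000 pc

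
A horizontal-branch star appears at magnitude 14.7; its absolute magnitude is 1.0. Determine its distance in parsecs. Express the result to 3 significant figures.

d ≈ 5500 pc

μ = m − M = 13.700
m − M = 5 log₁₀ d − 5
log₁₀ d = (m − M)/5 + 1 = 3.7400
d = 10^3.7400 = 5495 pc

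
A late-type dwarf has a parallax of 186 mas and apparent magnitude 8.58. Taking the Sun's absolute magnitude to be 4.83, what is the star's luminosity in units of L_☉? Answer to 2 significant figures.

L/L_☉ ≈ 9.1×10^-3

d = 1/p = 1000/186 mas = 5.376 pc
M = m − 5 log₁₀ d + 5 = 8.58 − 5·0.7305 + 5 = 9.928
M − M_☉ = 9.928 − 4.83 = 5.098
L/L_☉ = 10^(−0.4 × 5.098) = 9.141×10^-3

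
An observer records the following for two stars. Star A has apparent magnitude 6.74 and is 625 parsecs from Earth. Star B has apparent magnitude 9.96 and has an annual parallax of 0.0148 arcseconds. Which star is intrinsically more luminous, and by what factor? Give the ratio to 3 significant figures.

Star A: M = m − 5 log₁₀ d + 5 = 6.74 − 5·2.7959 + 5 = -2.239
Star B: d = 1/p = 1/0.0148″ = 67.57 pc
Star B: M = m − 5 log₁₀ d + 5 = 9.96 − 5·1.8297 + 5 = 5.811
ΔM = M_A − M_B = -2.239 − (5.811) = -8.051; smaller M is more luminous → Star A.
L ratio = 10^(0.4 |ΔM|) = 10^3.220 = 1661

Star A is more luminous, by a factor of 1660.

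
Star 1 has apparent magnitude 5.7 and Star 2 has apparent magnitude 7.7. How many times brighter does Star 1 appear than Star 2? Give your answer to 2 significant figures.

Δm = 5.7 − (7.7) = -2.0
Flux ratio = 10^(−0.4 Δm) = 10^(−0.4 × -2.0) = 10^0.800 = 6.310

6.3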